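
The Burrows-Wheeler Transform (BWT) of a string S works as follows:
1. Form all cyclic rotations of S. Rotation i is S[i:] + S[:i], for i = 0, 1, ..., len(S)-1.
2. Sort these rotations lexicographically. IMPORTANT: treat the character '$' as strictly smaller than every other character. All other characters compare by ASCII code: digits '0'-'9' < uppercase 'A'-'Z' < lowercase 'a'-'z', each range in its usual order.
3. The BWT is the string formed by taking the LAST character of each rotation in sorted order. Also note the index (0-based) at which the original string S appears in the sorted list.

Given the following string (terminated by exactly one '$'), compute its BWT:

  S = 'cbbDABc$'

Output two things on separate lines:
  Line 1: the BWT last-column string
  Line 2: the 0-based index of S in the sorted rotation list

Answer: cDAbbcB$
7

Derivation:
All 8 rotations (rotation i = S[i:]+S[:i]):
  rot[0] = cbbDABc$
  rot[1] = bbDABc$c
  rot[2] = bDABc$cb
  rot[3] = DABc$cbb
  rot[4] = ABc$cbbD
  rot[5] = Bc$cbbDA
  rot[6] = c$cbbDAB
  rot[7] = $cbbDABc
Sorted (with $ < everything):
  sorted[0] = $cbbDABc  (last char: 'c')
  sorted[1] = ABc$cbbD  (last char: 'D')
  sorted[2] = Bc$cbbDA  (last char: 'A')
  sorted[3] = DABc$cbb  (last char: 'b')
  sorted[4] = bDABc$cb  (last char: 'b')
  sorted[5] = bbDABc$c  (last char: 'c')
  sorted[6] = c$cbbDAB  (last char: 'B')
  sorted[7] = cbbDABc$  (last char: '$')
Last column: cDAbbcB$
Original string S is at sorted index 7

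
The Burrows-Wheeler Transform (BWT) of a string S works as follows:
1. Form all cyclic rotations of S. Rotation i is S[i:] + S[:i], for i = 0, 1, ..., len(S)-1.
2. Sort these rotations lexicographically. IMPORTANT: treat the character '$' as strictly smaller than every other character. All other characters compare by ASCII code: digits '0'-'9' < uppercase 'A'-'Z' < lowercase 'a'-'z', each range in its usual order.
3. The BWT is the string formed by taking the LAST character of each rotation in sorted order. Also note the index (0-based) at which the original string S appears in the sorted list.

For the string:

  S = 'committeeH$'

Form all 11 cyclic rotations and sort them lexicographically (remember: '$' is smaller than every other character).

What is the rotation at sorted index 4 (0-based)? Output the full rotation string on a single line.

Answer: eeH$committ

Derivation:
All 11 rotations (rotation i = S[i:]+S[:i]):
  rot[0] = committeeH$
  rot[1] = ommitteeH$c
  rot[2] = mmitteeH$co
  rot[3] = mitteeH$com
  rot[4] = itteeH$comm
  rot[5] = tteeH$commi
  rot[6] = teeH$commit
  rot[7] = eeH$committ
  rot[8] = eH$committe
  rot[9] = H$committee
  rot[10] = $committeeH
Sorted (with $ < everything):
  sorted[0] = $committeeH
  sorted[1] = H$committee
  sorted[2] = committeeH$
  sorted[3] = eH$committe
  sorted[4] = eeH$committ
  sorted[5] = itteeH$comm
  sorted[6] = mitteeH$com
  sorted[7] = mmitteeH$co
  sorted[8] = ommitteeH$c
  sorted[9] = teeH$commit
  sorted[10] = tteeH$commi
sorted[4] = eeH$committ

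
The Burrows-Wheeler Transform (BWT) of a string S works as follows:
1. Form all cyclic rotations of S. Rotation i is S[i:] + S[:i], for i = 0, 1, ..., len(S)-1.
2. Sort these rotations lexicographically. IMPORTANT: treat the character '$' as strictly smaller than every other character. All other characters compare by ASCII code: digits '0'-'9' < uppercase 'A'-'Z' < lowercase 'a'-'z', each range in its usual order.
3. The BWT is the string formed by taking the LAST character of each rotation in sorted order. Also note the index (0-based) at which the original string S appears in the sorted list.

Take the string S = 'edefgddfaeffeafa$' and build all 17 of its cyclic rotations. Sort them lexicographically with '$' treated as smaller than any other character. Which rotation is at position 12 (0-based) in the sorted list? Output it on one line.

Answer: faeffeafa$edefgdd

Derivation:
All 17 rotations (rotation i = S[i:]+S[:i]):
  rot[0] = edefgddfaeffeafa$
  rot[1] = defgddfaeffeafa$e
  rot[2] = efgddfaeffeafa$ed
  rot[3] = fgddfaeffeafa$ede
  rot[4] = gddfaeffeafa$edef
  rot[5] = ddfaeffeafa$edefg
  rot[6] = dfaeffeafa$edefgd
  rot[7] = faeffeafa$edefgdd
  rot[8] = aeffeafa$edefgddf
  rot[9] = effeafa$edefgddfa
  rot[10] = ffeafa$edefgddfae
  rot[11] = feafa$edefgddfaef
  rot[12] = eafa$edefgddfaeff
  rot[13] = afa$edefgddfaeffe
  rot[14] = fa$edefgddfaeffea
  rot[15] = a$edefgddfaeffeaf
  rot[16] = $edefgddfaeffeafa
Sorted (with $ < everything):
  sorted[0] = $edefgddfaeffeafa
  sorted[1] = a$edefgddfaeffeaf
  sorted[2] = aeffeafa$edefgddf
  sorted[3] = afa$edefgddfaeffe
  sorted[4] = ddfaeffeafa$edefg
  sorted[5] = defgddfaeffeafa$e
  sorted[6] = dfaeffeafa$edefgd
  sorted[7] = eafa$edefgddfaeff
  sorted[8] = edefgddfaeffeafa$
  sorted[9] = effeafa$edefgddfa
  sorted[10] = efgddfaeffeafa$ed
  sorted[11] = fa$edefgddfaeffea
  sorted[12] = faeffeafa$edefgdd
  sorted[13] = feafa$edefgddfaef
  sorted[14] = ffeafa$edefgddfae
  sorted[15] = fgddfaeffeafa$ede
  sorted[16] = gddfaeffeafa$edef
sorted[12] = faeffeafa$edefgdd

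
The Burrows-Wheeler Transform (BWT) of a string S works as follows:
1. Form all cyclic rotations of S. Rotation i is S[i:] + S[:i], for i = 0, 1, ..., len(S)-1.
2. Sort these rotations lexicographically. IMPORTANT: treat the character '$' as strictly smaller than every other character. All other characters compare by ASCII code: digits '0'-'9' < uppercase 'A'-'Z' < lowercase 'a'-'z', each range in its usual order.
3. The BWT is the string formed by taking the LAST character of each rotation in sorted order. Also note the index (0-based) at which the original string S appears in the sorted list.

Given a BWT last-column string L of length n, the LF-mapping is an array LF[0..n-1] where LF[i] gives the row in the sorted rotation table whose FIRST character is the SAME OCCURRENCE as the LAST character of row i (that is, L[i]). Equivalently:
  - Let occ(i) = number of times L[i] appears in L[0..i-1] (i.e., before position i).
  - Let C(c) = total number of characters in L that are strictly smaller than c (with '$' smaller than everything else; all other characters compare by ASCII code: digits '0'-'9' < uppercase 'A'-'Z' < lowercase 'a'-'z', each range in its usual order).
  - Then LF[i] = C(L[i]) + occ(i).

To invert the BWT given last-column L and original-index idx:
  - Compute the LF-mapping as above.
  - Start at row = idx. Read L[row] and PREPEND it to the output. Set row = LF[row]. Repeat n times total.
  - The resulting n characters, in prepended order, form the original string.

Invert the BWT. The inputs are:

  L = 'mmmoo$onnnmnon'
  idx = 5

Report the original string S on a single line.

Answer: nnnoonnomommm$

Derivation:
LF mapping: 1 2 3 10 11 0 12 5 6 7 4 8 13 9
Walk LF starting at row 5, prepending L[row]:
  step 1: row=5, L[5]='$', prepend. Next row=LF[5]=0
  step 2: row=0, L[0]='m', prepend. Next row=LF[0]=1
  step 3: row=1, L[1]='m', prepend. Next row=LF[1]=2
  step 4: row=2, L[2]='m', prepend. Next row=LF[2]=3
  step 5: row=3, L[3]='o', prepend. Next row=LF[3]=10
  step 6: row=10, L[10]='m', prepend. Next row=LF[10]=4
  step 7: row=4, L[4]='o', prepend. Next row=LF[4]=11
  step 8: row=11, L[11]='n', prepend. Next row=LF[11]=8
  step 9: row=8, L[8]='n', prepend. Next row=LF[8]=6
  step 10: row=6, L[6]='o', prepend. Next row=LF[6]=12
  step 11: row=12, L[12]='o', prepend. Next row=LF[12]=13
  step 12: row=13, L[13]='n', prepend. Next row=LF[13]=9
  step 13: row=9, L[9]='n', prepend. Next row=LF[9]=7
  step 14: row=7, L[7]='n', prepend. Next row=LF[7]=5
Reversed output: nnnoonnomommm$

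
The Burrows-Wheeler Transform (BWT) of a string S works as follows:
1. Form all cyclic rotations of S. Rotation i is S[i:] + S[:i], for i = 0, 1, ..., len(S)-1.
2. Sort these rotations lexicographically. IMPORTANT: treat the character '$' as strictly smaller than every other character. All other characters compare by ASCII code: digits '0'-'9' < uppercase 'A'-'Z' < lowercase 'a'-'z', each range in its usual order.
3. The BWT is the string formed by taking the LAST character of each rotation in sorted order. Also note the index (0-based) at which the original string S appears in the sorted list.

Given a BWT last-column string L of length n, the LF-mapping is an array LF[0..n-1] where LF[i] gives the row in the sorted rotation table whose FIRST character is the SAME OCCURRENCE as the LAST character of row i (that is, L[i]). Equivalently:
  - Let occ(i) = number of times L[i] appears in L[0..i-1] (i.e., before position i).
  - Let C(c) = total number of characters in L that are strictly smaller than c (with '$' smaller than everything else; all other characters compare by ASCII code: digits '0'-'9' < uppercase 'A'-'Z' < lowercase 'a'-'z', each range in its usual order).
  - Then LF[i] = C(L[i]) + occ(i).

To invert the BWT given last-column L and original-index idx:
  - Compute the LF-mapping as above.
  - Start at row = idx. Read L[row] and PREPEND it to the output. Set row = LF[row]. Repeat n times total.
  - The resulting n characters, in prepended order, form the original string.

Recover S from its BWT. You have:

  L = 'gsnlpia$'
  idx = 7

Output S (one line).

LF mapping: 2 7 5 4 6 3 1 0
Walk LF starting at row 7, prepending L[row]:
  step 1: row=7, L[7]='$', prepend. Next row=LF[7]=0
  step 2: row=0, L[0]='g', prepend. Next row=LF[0]=2
  step 3: row=2, L[2]='n', prepend. Next row=LF[2]=5
  step 4: row=5, L[5]='i', prepend. Next row=LF[5]=3
  step 5: row=3, L[3]='l', prepend. Next row=LF[3]=4
  step 6: row=4, L[4]='p', prepend. Next row=LF[4]=6
  step 7: row=6, L[6]='a', prepend. Next row=LF[6]=1
  step 8: row=1, L[1]='s', prepend. Next row=LF[1]=7
Reversed output: sapling$

Answer: sapling$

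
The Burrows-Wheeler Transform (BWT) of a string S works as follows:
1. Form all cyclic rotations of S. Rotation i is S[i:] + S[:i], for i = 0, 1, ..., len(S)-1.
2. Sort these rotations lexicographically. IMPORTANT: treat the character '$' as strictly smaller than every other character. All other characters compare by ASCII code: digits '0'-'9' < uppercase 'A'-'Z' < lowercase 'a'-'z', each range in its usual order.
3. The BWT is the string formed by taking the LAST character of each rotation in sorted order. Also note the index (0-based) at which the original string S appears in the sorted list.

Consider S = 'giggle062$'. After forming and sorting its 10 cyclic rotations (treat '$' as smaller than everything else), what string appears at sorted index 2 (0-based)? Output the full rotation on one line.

Answer: 2$giggle06

Derivation:
All 10 rotations (rotation i = S[i:]+S[:i]):
  rot[0] = giggle062$
  rot[1] = iggle062$g
  rot[2] = ggle062$gi
  rot[3] = gle062$gig
  rot[4] = le062$gigg
  rot[5] = e062$giggl
  rot[6] = 062$giggle
  rot[7] = 62$giggle0
  rot[8] = 2$giggle06
  rot[9] = $giggle062
Sorted (with $ < everything):
  sorted[0] = $giggle062
  sorted[1] = 062$giggle
  sorted[2] = 2$giggle06
  sorted[3] = 62$giggle0
  sorted[4] = e062$giggl
  sorted[5] = ggle062$gi
  sorted[6] = giggle062$
  sorted[7] = gle062$gig
  sorted[8] = iggle062$g
  sorted[9] = le062$gigg
sorted[2] = 2$giggle06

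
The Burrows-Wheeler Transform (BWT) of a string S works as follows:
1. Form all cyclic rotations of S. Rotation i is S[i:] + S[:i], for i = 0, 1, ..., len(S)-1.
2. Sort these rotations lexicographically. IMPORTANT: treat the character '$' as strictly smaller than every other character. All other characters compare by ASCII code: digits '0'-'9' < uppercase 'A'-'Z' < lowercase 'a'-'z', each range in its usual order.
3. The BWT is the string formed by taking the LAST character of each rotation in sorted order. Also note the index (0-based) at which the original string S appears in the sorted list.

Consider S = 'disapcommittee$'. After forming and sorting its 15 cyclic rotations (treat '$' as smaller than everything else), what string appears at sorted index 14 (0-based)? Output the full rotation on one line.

Answer: ttee$disapcommi

Derivation:
All 15 rotations (rotation i = S[i:]+S[:i]):
  rot[0] = disapcommittee$
  rot[1] = isapcommittee$d
  rot[2] = sapcommittee$di
  rot[3] = apcommittee$dis
  rot[4] = pcommittee$disa
  rot[5] = committee$disap
  rot[6] = ommittee$disapc
  rot[7] = mmittee$disapco
  rot[8] = mittee$disapcom
  rot[9] = ittee$disapcomm
  rot[10] = ttee$disapcommi
  rot[11] = tee$disapcommit
  rot[12] = ee$disapcommitt
  rot[13] = e$disapcommitte
  rot[14] = $disapcommittee
Sorted (with $ < everything):
  sorted[0] = $disapcommittee
  sorted[1] = apcommittee$dis
  sorted[2] = committee$disap
  sorted[3] = disapcommittee$
  sorted[4] = e$disapcommitte
  sorted[5] = ee$disapcommitt
  sorted[6] = isapcommittee$d
  sorted[7] = ittee$disapcomm
  sorted[8] = mittee$disapcom
  sorted[9] = mmittee$disapco
  sorted[10] = ommittee$disapc
  sorted[11] = pcommittee$disa
  sorted[12] = sapcommittee$di
  sorted[13] = tee$disapcommit
  sorted[14] = ttee$disapcommi
sorted[14] = ttee$disapcommi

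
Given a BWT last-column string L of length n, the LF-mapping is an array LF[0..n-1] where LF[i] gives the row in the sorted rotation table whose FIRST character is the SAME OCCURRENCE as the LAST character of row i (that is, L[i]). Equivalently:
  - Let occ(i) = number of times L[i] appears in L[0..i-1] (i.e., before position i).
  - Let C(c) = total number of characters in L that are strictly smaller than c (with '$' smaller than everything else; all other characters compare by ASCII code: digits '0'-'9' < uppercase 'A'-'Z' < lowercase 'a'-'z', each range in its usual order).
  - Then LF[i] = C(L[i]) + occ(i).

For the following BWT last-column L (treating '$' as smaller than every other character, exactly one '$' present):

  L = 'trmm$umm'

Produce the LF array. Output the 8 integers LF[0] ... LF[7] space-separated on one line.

Char counts: '$':1, 'm':4, 'r':1, 't':1, 'u':1
C (first-col start): C('$')=0, C('m')=1, C('r')=5, C('t')=6, C('u')=7
L[0]='t': occ=0, LF[0]=C('t')+0=6+0=6
L[1]='r': occ=0, LF[1]=C('r')+0=5+0=5
L[2]='m': occ=0, LF[2]=C('m')+0=1+0=1
L[3]='m': occ=1, LF[3]=C('m')+1=1+1=2
L[4]='$': occ=0, LF[4]=C('$')+0=0+0=0
L[5]='u': occ=0, LF[5]=C('u')+0=7+0=7
L[6]='m': occ=2, LF[6]=C('m')+2=1+2=3
L[7]='m': occ=3, LF[7]=C('m')+3=1+3=4

Answer: 6 5 1 2 0 7 3 4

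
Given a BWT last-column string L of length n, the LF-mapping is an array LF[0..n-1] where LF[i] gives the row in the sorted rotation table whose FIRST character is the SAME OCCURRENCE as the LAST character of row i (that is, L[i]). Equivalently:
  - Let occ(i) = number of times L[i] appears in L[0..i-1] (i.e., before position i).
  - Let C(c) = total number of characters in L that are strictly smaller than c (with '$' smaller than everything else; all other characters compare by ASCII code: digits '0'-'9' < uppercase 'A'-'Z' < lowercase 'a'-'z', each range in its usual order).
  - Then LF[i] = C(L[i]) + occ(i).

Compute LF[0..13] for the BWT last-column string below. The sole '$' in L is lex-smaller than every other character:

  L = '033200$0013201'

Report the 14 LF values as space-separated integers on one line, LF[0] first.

Answer: 1 11 12 9 2 3 0 4 5 7 13 10 6 8

Derivation:
Char counts: '$':1, '0':6, '1':2, '2':2, '3':3
C (first-col start): C('$')=0, C('0')=1, C('1')=7, C('2')=9, C('3')=11
L[0]='0': occ=0, LF[0]=C('0')+0=1+0=1
L[1]='3': occ=0, LF[1]=C('3')+0=11+0=11
L[2]='3': occ=1, LF[2]=C('3')+1=11+1=12
L[3]='2': occ=0, LF[3]=C('2')+0=9+0=9
L[4]='0': occ=1, LF[4]=C('0')+1=1+1=2
L[5]='0': occ=2, LF[5]=C('0')+2=1+2=3
L[6]='$': occ=0, LF[6]=C('$')+0=0+0=0
L[7]='0': occ=3, LF[7]=C('0')+3=1+3=4
L[8]='0': occ=4, LF[8]=C('0')+4=1+4=5
L[9]='1': occ=0, LF[9]=C('1')+0=7+0=7
L[10]='3': occ=2, LF[10]=C('3')+2=11+2=13
L[11]='2': occ=1, LF[11]=C('2')+1=9+1=10
L[12]='0': occ=5, LF[12]=C('0')+5=1+5=6
L[13]='1': occ=1, LF[13]=C('1')+1=7+1=8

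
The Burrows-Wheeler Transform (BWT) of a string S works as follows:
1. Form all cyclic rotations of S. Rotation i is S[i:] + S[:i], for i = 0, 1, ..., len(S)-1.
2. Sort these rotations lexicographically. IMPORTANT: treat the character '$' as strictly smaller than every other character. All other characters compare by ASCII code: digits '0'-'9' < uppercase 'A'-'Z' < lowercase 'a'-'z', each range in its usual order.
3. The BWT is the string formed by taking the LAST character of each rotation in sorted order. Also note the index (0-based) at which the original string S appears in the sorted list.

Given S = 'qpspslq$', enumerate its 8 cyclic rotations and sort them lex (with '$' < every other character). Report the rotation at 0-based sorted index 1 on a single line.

All 8 rotations (rotation i = S[i:]+S[:i]):
  rot[0] = qpspslq$
  rot[1] = pspslq$q
  rot[2] = spslq$qp
  rot[3] = pslq$qps
  rot[4] = slq$qpsp
  rot[5] = lq$qpsps
  rot[6] = q$qpspsl
  rot[7] = $qpspslq
Sorted (with $ < everything):
  sorted[0] = $qpspslq
  sorted[1] = lq$qpsps
  sorted[2] = pslq$qps
  sorted[3] = pspslq$q
  sorted[4] = q$qpspsl
  sorted[5] = qpspslq$
  sorted[6] = slq$qpsp
  sorted[7] = spslq$qp
sorted[1] = lq$qpsps

Answer: lq$qpsps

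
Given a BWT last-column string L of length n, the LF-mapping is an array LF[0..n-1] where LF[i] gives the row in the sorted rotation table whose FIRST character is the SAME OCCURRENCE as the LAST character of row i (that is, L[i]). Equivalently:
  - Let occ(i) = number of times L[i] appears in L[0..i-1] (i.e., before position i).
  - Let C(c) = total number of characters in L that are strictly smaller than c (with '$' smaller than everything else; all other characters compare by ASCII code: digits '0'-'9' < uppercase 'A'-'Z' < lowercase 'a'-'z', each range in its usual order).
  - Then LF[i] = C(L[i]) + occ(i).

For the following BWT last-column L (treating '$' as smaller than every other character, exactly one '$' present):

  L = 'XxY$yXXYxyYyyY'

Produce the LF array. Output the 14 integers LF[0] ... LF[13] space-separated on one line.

Char counts: '$':1, 'X':3, 'Y':4, 'x':2, 'y':4
C (first-col start): C('$')=0, C('X')=1, C('Y')=4, C('x')=8, C('y')=10
L[0]='X': occ=0, LF[0]=C('X')+0=1+0=1
L[1]='x': occ=0, LF[1]=C('x')+0=8+0=8
L[2]='Y': occ=0, LF[2]=C('Y')+0=4+0=4
L[3]='$': occ=0, LF[3]=C('$')+0=0+0=0
L[4]='y': occ=0, LF[4]=C('y')+0=10+0=10
L[5]='X': occ=1, LF[5]=C('X')+1=1+1=2
L[6]='X': occ=2, LF[6]=C('X')+2=1+2=3
L[7]='Y': occ=1, LF[7]=C('Y')+1=4+1=5
L[8]='x': occ=1, LF[8]=C('x')+1=8+1=9
L[9]='y': occ=1, LF[9]=C('y')+1=10+1=11
L[10]='Y': occ=2, LF[10]=C('Y')+2=4+2=6
L[11]='y': occ=2, LF[11]=C('y')+2=10+2=12
L[12]='y': occ=3, LF[12]=C('y')+3=10+3=13
L[13]='Y': occ=3, LF[13]=C('Y')+3=4+3=7

Answer: 1 8 4 0 10 2 3 5 9 11 6 12 13 7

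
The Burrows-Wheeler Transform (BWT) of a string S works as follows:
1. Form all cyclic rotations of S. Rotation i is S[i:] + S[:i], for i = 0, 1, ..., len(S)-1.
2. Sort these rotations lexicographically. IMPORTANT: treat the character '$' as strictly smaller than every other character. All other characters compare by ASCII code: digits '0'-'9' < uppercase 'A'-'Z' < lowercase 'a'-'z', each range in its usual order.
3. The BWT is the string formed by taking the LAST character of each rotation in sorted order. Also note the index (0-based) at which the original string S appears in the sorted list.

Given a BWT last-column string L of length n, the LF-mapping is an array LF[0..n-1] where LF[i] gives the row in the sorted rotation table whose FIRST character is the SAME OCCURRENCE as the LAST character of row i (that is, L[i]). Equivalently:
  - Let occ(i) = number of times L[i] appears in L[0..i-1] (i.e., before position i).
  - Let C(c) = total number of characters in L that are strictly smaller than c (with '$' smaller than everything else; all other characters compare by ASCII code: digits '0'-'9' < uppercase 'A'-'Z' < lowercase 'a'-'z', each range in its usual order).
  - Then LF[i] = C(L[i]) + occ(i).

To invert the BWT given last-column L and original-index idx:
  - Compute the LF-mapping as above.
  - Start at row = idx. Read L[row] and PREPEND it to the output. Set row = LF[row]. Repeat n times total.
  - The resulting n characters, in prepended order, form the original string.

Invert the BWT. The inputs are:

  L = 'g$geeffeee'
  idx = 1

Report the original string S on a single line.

Answer: eeffegeeg$

Derivation:
LF mapping: 8 0 9 1 2 6 7 3 4 5
Walk LF starting at row 1, prepending L[row]:
  step 1: row=1, L[1]='$', prepend. Next row=LF[1]=0
  step 2: row=0, L[0]='g', prepend. Next row=LF[0]=8
  step 3: row=8, L[8]='e', prepend. Next row=LF[8]=4
  step 4: row=4, L[4]='e', prepend. Next row=LF[4]=2
  step 5: row=2, L[2]='g', prepend. Next row=LF[2]=9
  step 6: row=9, L[9]='e', prepend. Next row=LF[9]=5
  step 7: row=5, L[5]='f', prepend. Next row=LF[5]=6
  step 8: row=6, L[6]='f', prepend. Next row=LF[6]=7
  step 9: row=7, L[7]='e', prepend. Next row=LF[7]=3
  step 10: row=3, L[3]='e', prepend. Next row=LF[3]=1
Reversed output: eeffegeeg$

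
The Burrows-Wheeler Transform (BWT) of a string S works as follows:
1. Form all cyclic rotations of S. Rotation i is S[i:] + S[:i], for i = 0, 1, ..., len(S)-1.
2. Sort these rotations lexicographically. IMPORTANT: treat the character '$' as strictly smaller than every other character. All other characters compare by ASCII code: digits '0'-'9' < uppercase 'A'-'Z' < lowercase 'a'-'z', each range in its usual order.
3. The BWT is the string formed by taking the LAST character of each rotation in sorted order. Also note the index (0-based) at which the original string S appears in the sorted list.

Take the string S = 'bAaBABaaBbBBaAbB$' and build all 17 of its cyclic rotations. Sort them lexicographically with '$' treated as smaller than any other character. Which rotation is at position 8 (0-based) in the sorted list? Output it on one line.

All 17 rotations (rotation i = S[i:]+S[:i]):
  rot[0] = bAaBABaaBbBBaAbB$
  rot[1] = AaBABaaBbBBaAbB$b
  rot[2] = aBABaaBbBBaAbB$bA
  rot[3] = BABaaBbBBaAbB$bAa
  rot[4] = ABaaBbBBaAbB$bAaB
  rot[5] = BaaBbBBaAbB$bAaBA
  rot[6] = aaBbBBaAbB$bAaBAB
  rot[7] = aBbBBaAbB$bAaBABa
  rot[8] = BbBBaAbB$bAaBABaa
  rot[9] = bBBaAbB$bAaBABaaB
  rot[10] = BBaAbB$bAaBABaaBb
  rot[11] = BaAbB$bAaBABaaBbB
  rot[12] = aAbB$bAaBABaaBbBB
  rot[13] = AbB$bAaBABaaBbBBa
  rot[14] = bB$bAaBABaaBbBBaA
  rot[15] = B$bAaBABaaBbBBaAb
  rot[16] = $bAaBABaaBbBBaAbB
Sorted (with $ < everything):
  sorted[0] = $bAaBABaaBbBBaAbB
  sorted[1] = ABaaBbBBaAbB$bAaB
  sorted[2] = AaBABaaBbBBaAbB$b
  sorted[3] = AbB$bAaBABaaBbBBa
  sorted[4] = B$bAaBABaaBbBBaAb
  sorted[5] = BABaaBbBBaAbB$bAa
  sorted[6] = BBaAbB$bAaBABaaBb
  sorted[7] = BaAbB$bAaBABaaBbB
  sorted[8] = BaaBbBBaAbB$bAaBA
  sorted[9] = BbBBaAbB$bAaBABaa
  sorted[10] = aAbB$bAaBABaaBbBB
  sorted[11] = aBABaaBbBBaAbB$bA
  sorted[12] = aBbBBaAbB$bAaBABa
  sorted[13] = aaBbBBaAbB$bAaBAB
  sorted[14] = bAaBABaaBbBBaAbB$
  sorted[15] = bB$bAaBABaaBbBBaA
  sorted[16] = bBBaAbB$bAaBABaaB
sorted[8] = BaaBbBBaAbB$bAaBA

Answer: BaaBbBBaAbB$bAaBA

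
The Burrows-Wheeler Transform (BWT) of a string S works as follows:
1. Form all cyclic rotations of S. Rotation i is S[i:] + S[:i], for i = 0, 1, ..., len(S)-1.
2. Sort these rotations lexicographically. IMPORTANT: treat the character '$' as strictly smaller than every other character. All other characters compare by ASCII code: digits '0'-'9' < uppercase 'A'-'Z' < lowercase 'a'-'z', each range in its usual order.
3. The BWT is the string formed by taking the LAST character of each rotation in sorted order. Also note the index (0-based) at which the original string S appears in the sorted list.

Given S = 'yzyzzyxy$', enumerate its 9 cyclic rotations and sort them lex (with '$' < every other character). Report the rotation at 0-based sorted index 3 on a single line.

Answer: yxy$yzyzz

Derivation:
All 9 rotations (rotation i = S[i:]+S[:i]):
  rot[0] = yzyzzyxy$
  rot[1] = zyzzyxy$y
  rot[2] = yzzyxy$yz
  rot[3] = zzyxy$yzy
  rot[4] = zyxy$yzyz
  rot[5] = yxy$yzyzz
  rot[6] = xy$yzyzzy
  rot[7] = y$yzyzzyx
  rot[8] = $yzyzzyxy
Sorted (with $ < everything):
  sorted[0] = $yzyzzyxy
  sorted[1] = xy$yzyzzy
  sorted[2] = y$yzyzzyx
  sorted[3] = yxy$yzyzz
  sorted[4] = yzyzzyxy$
  sorted[5] = yzzyxy$yz
  sorted[6] = zyxy$yzyz
  sorted[7] = zyzzyxy$y
  sorted[8] = zzyxy$yzy
sorted[3] = yxy$yzyzz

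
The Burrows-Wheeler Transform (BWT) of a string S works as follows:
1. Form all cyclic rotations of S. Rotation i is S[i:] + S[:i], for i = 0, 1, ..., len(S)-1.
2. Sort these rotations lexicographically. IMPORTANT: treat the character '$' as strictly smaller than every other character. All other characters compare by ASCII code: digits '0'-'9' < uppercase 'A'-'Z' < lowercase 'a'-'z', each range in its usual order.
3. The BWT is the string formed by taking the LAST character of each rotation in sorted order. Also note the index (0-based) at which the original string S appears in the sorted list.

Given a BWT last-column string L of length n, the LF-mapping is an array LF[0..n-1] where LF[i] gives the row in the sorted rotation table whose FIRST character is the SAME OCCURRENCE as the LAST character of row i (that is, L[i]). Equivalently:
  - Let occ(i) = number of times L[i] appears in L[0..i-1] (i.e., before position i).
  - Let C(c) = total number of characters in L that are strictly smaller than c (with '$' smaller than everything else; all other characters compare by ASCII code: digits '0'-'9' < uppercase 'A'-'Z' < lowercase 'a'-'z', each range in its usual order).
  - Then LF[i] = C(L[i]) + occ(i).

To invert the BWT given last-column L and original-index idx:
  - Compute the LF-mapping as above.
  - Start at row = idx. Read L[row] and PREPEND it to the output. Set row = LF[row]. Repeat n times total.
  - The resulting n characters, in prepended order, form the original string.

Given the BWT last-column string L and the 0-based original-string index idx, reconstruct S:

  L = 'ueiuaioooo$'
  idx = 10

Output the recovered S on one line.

LF mapping: 9 2 3 10 1 4 5 6 7 8 0
Walk LF starting at row 10, prepending L[row]:
  step 1: row=10, L[10]='$', prepend. Next row=LF[10]=0
  step 2: row=0, L[0]='u', prepend. Next row=LF[0]=9
  step 3: row=9, L[9]='o', prepend. Next row=LF[9]=8
  step 4: row=8, L[8]='o', prepend. Next row=LF[8]=7
  step 5: row=7, L[7]='o', prepend. Next row=LF[7]=6
  step 6: row=6, L[6]='o', prepend. Next row=LF[6]=5
  step 7: row=5, L[5]='i', prepend. Next row=LF[5]=4
  step 8: row=4, L[4]='a', prepend. Next row=LF[4]=1
  step 9: row=1, L[1]='e', prepend. Next row=LF[1]=2
  step 10: row=2, L[2]='i', prepend. Next row=LF[2]=3
  step 11: row=3, L[3]='u', prepend. Next row=LF[3]=10
Reversed output: uieaioooou$

Answer: uieaioooou$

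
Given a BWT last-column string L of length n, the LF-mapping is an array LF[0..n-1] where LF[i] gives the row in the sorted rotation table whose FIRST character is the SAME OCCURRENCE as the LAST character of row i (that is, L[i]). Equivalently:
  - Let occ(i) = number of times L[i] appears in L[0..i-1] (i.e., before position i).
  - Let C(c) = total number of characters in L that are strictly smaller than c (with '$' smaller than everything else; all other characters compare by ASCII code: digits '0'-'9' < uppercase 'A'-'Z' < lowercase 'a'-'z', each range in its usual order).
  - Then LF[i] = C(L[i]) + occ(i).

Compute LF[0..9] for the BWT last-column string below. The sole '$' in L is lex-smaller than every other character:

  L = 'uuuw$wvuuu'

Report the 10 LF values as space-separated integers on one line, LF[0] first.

Char counts: '$':1, 'u':6, 'v':1, 'w':2
C (first-col start): C('$')=0, C('u')=1, C('v')=7, C('w')=8
L[0]='u': occ=0, LF[0]=C('u')+0=1+0=1
L[1]='u': occ=1, LF[1]=C('u')+1=1+1=2
L[2]='u': occ=2, LF[2]=C('u')+2=1+2=3
L[3]='w': occ=0, LF[3]=C('w')+0=8+0=8
L[4]='$': occ=0, LF[4]=C('$')+0=0+0=0
L[5]='w': occ=1, LF[5]=C('w')+1=8+1=9
L[6]='v': occ=0, LF[6]=C('v')+0=7+0=7
L[7]='u': occ=3, LF[7]=C('u')+3=1+3=4
L[8]='u': occ=4, LF[8]=C('u')+4=1+4=5
L[9]='u': occ=5, LF[9]=C('u')+5=1+5=6

Answer: 1 2 3 8 0 9 7 4 5 6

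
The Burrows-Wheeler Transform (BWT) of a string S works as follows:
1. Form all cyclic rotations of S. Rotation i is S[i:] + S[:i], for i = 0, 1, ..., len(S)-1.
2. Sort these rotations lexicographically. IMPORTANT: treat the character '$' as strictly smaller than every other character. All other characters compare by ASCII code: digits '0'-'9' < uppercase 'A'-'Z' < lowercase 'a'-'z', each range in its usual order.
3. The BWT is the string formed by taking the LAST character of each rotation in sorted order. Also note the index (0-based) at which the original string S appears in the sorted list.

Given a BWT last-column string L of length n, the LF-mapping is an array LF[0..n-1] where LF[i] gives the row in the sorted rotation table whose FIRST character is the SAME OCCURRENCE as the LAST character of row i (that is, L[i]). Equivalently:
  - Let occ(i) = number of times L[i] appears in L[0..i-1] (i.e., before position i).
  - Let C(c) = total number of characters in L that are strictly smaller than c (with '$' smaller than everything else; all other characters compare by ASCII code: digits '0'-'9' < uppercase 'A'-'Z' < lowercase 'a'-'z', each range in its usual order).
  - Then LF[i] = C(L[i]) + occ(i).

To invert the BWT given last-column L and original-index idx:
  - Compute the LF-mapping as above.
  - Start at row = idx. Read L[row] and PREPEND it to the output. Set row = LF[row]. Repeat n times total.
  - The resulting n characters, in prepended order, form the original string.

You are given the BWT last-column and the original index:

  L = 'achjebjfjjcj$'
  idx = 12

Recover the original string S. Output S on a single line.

LF mapping: 1 3 7 8 5 2 9 6 10 11 4 12 0
Walk LF starting at row 12, prepending L[row]:
  step 1: row=12, L[12]='$', prepend. Next row=LF[12]=0
  step 2: row=0, L[0]='a', prepend. Next row=LF[0]=1
  step 3: row=1, L[1]='c', prepend. Next row=LF[1]=3
  step 4: row=3, L[3]='j', prepend. Next row=LF[3]=8
  step 5: row=8, L[8]='j', prepend. Next row=LF[8]=10
  step 6: row=10, L[10]='c', prepend. Next row=LF[10]=4
  step 7: row=4, L[4]='e', prepend. Next row=LF[4]=5
  step 8: row=5, L[5]='b', prepend. Next row=LF[5]=2
  step 9: row=2, L[2]='h', prepend. Next row=LF[2]=7
  step 10: row=7, L[7]='f', prepend. Next row=LF[7]=6
  step 11: row=6, L[6]='j', prepend. Next row=LF[6]=9
  step 12: row=9, L[9]='j', prepend. Next row=LF[9]=11
  step 13: row=11, L[11]='j', prepend. Next row=LF[11]=12
Reversed output: jjjfhbecjjca$

Answer: jjjfhbecjjca$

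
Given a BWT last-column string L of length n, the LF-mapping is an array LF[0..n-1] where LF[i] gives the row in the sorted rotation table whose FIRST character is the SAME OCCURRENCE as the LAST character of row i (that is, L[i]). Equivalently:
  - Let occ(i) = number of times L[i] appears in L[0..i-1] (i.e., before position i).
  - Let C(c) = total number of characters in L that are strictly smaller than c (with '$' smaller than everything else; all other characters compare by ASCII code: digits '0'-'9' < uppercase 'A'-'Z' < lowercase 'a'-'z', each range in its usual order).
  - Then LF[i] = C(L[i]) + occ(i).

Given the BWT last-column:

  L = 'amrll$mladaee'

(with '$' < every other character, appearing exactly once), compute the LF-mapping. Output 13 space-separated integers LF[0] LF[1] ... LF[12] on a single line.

Char counts: '$':1, 'a':3, 'd':1, 'e':2, 'l':3, 'm':2, 'r':1
C (first-col start): C('$')=0, C('a')=1, C('d')=4, C('e')=5, C('l')=7, C('m')=10, C('r')=12
L[0]='a': occ=0, LF[0]=C('a')+0=1+0=1
L[1]='m': occ=0, LF[1]=C('m')+0=10+0=10
L[2]='r': occ=0, LF[2]=C('r')+0=12+0=12
L[3]='l': occ=0, LF[3]=C('l')+0=7+0=7
L[4]='l': occ=1, LF[4]=C('l')+1=7+1=8
L[5]='$': occ=0, LF[5]=C('$')+0=0+0=0
L[6]='m': occ=1, LF[6]=C('m')+1=10+1=11
L[7]='l': occ=2, LF[7]=C('l')+2=7+2=9
L[8]='a': occ=1, LF[8]=C('a')+1=1+1=2
L[9]='d': occ=0, LF[9]=C('d')+0=4+0=4
L[10]='a': occ=2, LF[10]=C('a')+2=1+2=3
L[11]='e': occ=0, LF[11]=C('e')+0=5+0=5
L[12]='e': occ=1, LF[12]=C('e')+1=5+1=6

Answer: 1 10 12 7 8 0 11 9 2 4 3 5 6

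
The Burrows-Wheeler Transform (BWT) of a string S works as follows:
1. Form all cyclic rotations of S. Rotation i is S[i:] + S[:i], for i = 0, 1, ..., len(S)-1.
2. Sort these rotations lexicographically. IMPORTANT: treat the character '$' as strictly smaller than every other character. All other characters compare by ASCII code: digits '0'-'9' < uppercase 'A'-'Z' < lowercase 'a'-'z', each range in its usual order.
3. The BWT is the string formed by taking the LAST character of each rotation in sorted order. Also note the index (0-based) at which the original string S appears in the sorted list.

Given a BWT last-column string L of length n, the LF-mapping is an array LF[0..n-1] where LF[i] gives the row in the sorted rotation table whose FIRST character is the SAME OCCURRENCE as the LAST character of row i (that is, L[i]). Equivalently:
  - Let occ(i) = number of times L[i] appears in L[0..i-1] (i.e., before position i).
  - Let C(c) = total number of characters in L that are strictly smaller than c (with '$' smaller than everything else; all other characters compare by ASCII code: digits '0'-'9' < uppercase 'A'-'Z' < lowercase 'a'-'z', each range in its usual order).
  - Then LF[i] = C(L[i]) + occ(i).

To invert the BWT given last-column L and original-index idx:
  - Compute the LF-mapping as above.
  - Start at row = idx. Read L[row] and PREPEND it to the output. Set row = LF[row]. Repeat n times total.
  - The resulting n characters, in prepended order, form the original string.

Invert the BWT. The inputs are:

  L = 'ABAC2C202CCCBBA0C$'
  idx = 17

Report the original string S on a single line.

LF mapping: 6 9 7 12 3 13 4 1 5 14 15 16 10 11 8 2 17 0
Walk LF starting at row 17, prepending L[row]:
  step 1: row=17, L[17]='$', prepend. Next row=LF[17]=0
  step 2: row=0, L[0]='A', prepend. Next row=LF[0]=6
  step 3: row=6, L[6]='2', prepend. Next row=LF[6]=4
  step 4: row=4, L[4]='2', prepend. Next row=LF[4]=3
  step 5: row=3, L[3]='C', prepend. Next row=LF[3]=12
  step 6: row=12, L[12]='B', prepend. Next row=LF[12]=10
  step 7: row=10, L[10]='C', prepend. Next row=LF[10]=15
  step 8: row=15, L[15]='0', prepend. Next row=LF[15]=2
  step 9: row=2, L[2]='A', prepend. Next row=LF[2]=7
  step 10: row=7, L[7]='0', prepend. Next row=LF[7]=1
  step 11: row=1, L[1]='B', prepend. Next row=LF[1]=9
  step 12: row=9, L[9]='C', prepend. Next row=LF[9]=14
  step 13: row=14, L[14]='A', prepend. Next row=LF[14]=8
  step 14: row=8, L[8]='2', prepend. Next row=LF[8]=5
  step 15: row=5, L[5]='C', prepend. Next row=LF[5]=13
  step 16: row=13, L[13]='B', prepend. Next row=LF[13]=11
  step 17: row=11, L[11]='C', prepend. Next row=LF[11]=16
  step 18: row=16, L[16]='C', prepend. Next row=LF[16]=17
Reversed output: CCBC2ACB0A0CBC22A$

Answer: CCBC2ACB0A0CBC22A$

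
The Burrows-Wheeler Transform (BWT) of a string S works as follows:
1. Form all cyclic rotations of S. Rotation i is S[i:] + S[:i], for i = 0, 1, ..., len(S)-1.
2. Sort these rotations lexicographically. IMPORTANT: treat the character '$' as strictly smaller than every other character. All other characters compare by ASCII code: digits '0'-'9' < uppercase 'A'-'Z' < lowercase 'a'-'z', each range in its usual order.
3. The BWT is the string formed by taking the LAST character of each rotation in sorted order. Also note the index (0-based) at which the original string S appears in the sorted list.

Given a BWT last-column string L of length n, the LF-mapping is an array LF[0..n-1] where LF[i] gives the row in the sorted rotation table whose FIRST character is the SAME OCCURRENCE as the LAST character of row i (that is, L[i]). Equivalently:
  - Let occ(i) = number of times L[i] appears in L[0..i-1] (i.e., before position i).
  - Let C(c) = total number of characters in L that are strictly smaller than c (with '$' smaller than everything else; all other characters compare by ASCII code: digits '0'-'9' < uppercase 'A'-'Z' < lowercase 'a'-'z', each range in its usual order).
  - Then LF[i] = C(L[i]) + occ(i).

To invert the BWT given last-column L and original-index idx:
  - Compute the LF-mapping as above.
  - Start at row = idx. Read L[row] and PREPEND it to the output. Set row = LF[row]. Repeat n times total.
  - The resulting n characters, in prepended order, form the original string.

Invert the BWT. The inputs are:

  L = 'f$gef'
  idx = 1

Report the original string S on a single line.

LF mapping: 2 0 4 1 3
Walk LF starting at row 1, prepending L[row]:
  step 1: row=1, L[1]='$', prepend. Next row=LF[1]=0
  step 2: row=0, L[0]='f', prepend. Next row=LF[0]=2
  step 3: row=2, L[2]='g', prepend. Next row=LF[2]=4
  step 4: row=4, L[4]='f', prepend. Next row=LF[4]=3
  step 5: row=3, L[3]='e', prepend. Next row=LF[3]=1
Reversed output: efgf$

Answer: efgf$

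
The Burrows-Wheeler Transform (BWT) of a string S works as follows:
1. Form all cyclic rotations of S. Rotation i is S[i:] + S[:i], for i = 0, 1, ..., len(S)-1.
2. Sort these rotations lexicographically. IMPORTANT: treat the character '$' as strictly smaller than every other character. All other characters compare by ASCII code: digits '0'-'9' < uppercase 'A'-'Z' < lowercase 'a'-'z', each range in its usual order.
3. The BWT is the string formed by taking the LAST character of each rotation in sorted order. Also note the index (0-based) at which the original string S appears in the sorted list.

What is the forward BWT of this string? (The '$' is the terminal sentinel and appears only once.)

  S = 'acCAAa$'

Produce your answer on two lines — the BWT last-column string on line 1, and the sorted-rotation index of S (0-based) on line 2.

All 7 rotations (rotation i = S[i:]+S[:i]):
  rot[0] = acCAAa$
  rot[1] = cCAAa$a
  rot[2] = CAAa$ac
  rot[3] = AAa$acC
  rot[4] = Aa$acCA
  rot[5] = a$acCAA
  rot[6] = $acCAAa
Sorted (with $ < everything):
  sorted[0] = $acCAAa  (last char: 'a')
  sorted[1] = AAa$acC  (last char: 'C')
  sorted[2] = Aa$acCA  (last char: 'A')
  sorted[3] = CAAa$ac  (last char: 'c')
  sorted[4] = a$acCAA  (last char: 'A')
  sorted[5] = acCAAa$  (last char: '$')
  sorted[6] = cCAAa$a  (last char: 'a')
Last column: aCAcA$a
Original string S is at sorted index 5

Answer: aCAcA$a
5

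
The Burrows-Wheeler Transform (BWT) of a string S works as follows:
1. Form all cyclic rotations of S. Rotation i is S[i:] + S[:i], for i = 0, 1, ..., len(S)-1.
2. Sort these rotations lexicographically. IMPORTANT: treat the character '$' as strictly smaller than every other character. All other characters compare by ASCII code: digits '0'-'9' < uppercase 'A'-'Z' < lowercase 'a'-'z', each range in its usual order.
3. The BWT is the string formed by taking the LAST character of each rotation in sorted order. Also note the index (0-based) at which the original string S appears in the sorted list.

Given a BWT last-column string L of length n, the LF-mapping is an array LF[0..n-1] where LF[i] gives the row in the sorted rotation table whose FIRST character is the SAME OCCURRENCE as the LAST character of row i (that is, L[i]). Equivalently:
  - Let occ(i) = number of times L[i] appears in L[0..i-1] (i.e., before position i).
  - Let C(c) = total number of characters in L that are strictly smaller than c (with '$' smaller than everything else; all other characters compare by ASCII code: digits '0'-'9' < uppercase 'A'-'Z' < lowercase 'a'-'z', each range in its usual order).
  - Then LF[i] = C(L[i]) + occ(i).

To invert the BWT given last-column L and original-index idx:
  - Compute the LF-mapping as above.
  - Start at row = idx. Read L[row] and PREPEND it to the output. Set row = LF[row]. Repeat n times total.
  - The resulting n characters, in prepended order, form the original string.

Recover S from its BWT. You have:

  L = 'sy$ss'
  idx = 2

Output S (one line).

Answer: ssys$

Derivation:
LF mapping: 1 4 0 2 3
Walk LF starting at row 2, prepending L[row]:
  step 1: row=2, L[2]='$', prepend. Next row=LF[2]=0
  step 2: row=0, L[0]='s', prepend. Next row=LF[0]=1
  step 3: row=1, L[1]='y', prepend. Next row=LF[1]=4
  step 4: row=4, L[4]='s', prepend. Next row=LF[4]=3
  step 5: row=3, L[3]='s', prepend. Next row=LF[3]=2
Reversed output: ssys$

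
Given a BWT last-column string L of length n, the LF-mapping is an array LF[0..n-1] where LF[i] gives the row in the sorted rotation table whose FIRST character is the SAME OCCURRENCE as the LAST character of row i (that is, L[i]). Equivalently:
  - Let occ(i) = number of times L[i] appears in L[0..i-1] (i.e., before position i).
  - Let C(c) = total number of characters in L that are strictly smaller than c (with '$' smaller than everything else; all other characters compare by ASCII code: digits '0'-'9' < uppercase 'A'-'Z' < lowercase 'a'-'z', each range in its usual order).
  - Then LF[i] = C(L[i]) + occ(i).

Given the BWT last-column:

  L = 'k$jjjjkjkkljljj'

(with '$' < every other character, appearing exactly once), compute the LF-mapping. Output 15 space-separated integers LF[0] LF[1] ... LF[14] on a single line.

Char counts: '$':1, 'j':8, 'k':4, 'l':2
C (first-col start): C('$')=0, C('j')=1, C('k')=9, C('l')=13
L[0]='k': occ=0, LF[0]=C('k')+0=9+0=9
L[1]='$': occ=0, LF[1]=C('$')+0=0+0=0
L[2]='j': occ=0, LF[2]=C('j')+0=1+0=1
L[3]='j': occ=1, LF[3]=C('j')+1=1+1=2
L[4]='j': occ=2, LF[4]=C('j')+2=1+2=3
L[5]='j': occ=3, LF[5]=C('j')+3=1+3=4
L[6]='k': occ=1, LF[6]=C('k')+1=9+1=10
L[7]='j': occ=4, LF[7]=C('j')+4=1+4=5
L[8]='k': occ=2, LF[8]=C('k')+2=9+2=11
L[9]='k': occ=3, LF[9]=C('k')+3=9+3=12
L[10]='l': occ=0, LF[10]=C('l')+0=13+0=13
L[11]='j': occ=5, LF[11]=C('j')+5=1+5=6
L[12]='l': occ=1, LF[12]=C('l')+1=13+1=14
L[13]='j': occ=6, LF[13]=C('j')+6=1+6=7
L[14]='j': occ=7, LF[14]=C('j')+7=1+7=8

Answer: 9 0 1 2 3 4 10 5 11 12 13 6 14 7 8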